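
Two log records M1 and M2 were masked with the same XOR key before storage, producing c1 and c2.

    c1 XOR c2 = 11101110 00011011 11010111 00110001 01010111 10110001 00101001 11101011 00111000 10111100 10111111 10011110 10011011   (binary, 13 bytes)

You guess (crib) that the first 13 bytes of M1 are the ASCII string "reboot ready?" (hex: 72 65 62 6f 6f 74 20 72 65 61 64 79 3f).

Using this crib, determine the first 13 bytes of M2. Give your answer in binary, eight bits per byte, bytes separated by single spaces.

Since c1 ⊕ c2 = M1 ⊕ M2, XORing with the guessed M1 bytes yields the corresponding M2 bytes: M2 = (c1 ⊕ c2) ⊕ M1.
ee ⊕ 72 = 9c
1b ⊕ 65 = 7e
d7 ⊕ 62 = b5
31 ⊕ 6f = 5e
57 ⊕ 6f = 38
b1 ⊕ 74 = c5
29 ⊕ 20 = 09
eb ⊕ 72 = 99
38 ⊕ 65 = 5d
bc ⊕ 61 = dd
bf ⊕ 64 = db
9e ⊕ 79 = e7
9b ⊕ 3f = a4

10011100 01111110 10110101 01011110 00111000 11000101 00001001 10011001 01011101 11011101 11011011 11100111 10100100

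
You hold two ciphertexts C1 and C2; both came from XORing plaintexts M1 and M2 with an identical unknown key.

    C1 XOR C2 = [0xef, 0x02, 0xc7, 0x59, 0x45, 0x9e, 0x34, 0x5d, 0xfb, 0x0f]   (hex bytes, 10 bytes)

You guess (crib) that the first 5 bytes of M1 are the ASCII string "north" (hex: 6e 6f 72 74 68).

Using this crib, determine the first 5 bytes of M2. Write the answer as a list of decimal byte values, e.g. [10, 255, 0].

Since C1 ⊕ C2 = M1 ⊕ M2, XORing with the guessed M1 bytes yields the corresponding M2 bytes: M2 = (C1 ⊕ C2) ⊕ M1.
ef xor 6e = 81
02 xor 6f = 6d
c7 xor 72 = b5
59 xor 74 = 2d
45 xor 68 = 2d

[129, 109, 181, 45, 45]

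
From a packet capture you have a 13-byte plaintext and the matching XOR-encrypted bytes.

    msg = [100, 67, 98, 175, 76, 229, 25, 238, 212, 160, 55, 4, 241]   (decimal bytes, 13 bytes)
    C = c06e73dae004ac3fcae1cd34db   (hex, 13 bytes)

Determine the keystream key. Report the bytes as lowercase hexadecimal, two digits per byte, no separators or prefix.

Since C = msg ⊕ key, XORing both sides with msg gives key = msg ⊕ C.
64 XOR c0 = a4
43 XOR 6e = 2d
62 XOR 73 = 11
af XOR da = 75
4c XOR e0 = ac
e5 XOR 04 = e1
19 XOR ac = b5
ee XOR 3f = d1
d4 XOR ca = 1e
a0 XOR e1 = 41
37 XOR cd = fa
04 XOR 34 = 30
f1 XOR db = 2a

a42d1175ace1b5d11e41fa302a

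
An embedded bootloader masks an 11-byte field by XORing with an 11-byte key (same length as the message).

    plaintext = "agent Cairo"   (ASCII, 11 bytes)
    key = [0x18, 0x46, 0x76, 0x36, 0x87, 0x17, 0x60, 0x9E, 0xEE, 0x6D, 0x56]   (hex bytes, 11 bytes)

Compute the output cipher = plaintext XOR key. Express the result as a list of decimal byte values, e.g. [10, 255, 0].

[121, 33, 19, 88, 243, 55, 35, 255, 135, 31, 57]

XOR is its own inverse, so applying the key byte-wise gives the result directly.
61 XOR 18 = 79
67 XOR 46 = 21
65 XOR 76 = 13
6e XOR 36 = 58
74 XOR 87 = f3
20 XOR 17 = 37
43 XOR 60 = 23
61 XOR 9e = ff
69 XOR ee = 87
72 XOR 6d = 1f
6f XOR 56 = 39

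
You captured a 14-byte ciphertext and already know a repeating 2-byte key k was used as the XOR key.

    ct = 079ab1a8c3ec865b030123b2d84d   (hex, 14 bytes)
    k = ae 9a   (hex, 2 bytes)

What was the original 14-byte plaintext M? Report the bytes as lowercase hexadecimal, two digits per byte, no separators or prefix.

a9001f326d7628c1ad9b8d2876d7

The 2-byte key repeats, so the effective keystream is ae 9a ae 9a ae 9a ae 9a ae 9a ae 9a ae 9a.
byte 0: 07 xor ae = a9
byte 1: 9a xor 9a = 00
byte 2: b1 xor ae = 1f
byte 3: a8 xor 9a = 32
byte 4: c3 xor ae = 6d
byte 5: ec xor 9a = 76
byte 6: 86 xor ae = 28
byte 7: 5b xor 9a = c1
byte 8: 03 xor ae = ad
byte 9: 01 xor 9a = 9b
byte 10: 23 xor ae = 8d
byte 11: b2 xor 9a = 28
byte 12: d8 xor ae = 76
byte 13: 4d xor 9a = d7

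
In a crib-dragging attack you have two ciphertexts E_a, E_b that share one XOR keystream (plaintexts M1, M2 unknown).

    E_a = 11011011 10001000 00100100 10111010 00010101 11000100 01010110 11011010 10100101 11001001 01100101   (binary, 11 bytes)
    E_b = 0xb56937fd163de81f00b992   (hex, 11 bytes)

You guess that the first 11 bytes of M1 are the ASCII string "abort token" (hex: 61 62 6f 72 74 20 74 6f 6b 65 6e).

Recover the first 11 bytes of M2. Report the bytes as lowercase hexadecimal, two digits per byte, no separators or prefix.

0f837c3577d9caaace1599

First, E_a ⊕ E_b = (M1 ⊕ K) ⊕ (M2 ⊕ K) = M1 ⊕ M2, so the key drops out. Then M2 = (M1 ⊕ M2) ⊕ M1 over the first 11 bytes.
byte 0: (db ^ b5) ^ 61 = 6e ^ 61 = 0f
byte 1: (88 ^ 69) ^ 62 = e1 ^ 62 = 83
byte 2: (24 ^ 37) ^ 6f = 13 ^ 6f = 7c
byte 3: (ba ^ fd) ^ 72 = 47 ^ 72 = 35
byte 4: (15 ^ 16) ^ 74 = 03 ^ 74 = 77
byte 5: (c4 ^ 3d) ^ 20 = f9 ^ 20 = d9
byte 6: (56 ^ e8) ^ 74 = be ^ 74 = ca
byte 7: (da ^ 1f) ^ 6f = c5 ^ 6f = aa
byte 8: (a5 ^ 00) ^ 6b = a5 ^ 6b = ce
byte 9: (c9 ^ b9) ^ 65 = 70 ^ 65 = 15
byte 10: (65 ^ 92) ^ 6e = f7 ^ 6e = 99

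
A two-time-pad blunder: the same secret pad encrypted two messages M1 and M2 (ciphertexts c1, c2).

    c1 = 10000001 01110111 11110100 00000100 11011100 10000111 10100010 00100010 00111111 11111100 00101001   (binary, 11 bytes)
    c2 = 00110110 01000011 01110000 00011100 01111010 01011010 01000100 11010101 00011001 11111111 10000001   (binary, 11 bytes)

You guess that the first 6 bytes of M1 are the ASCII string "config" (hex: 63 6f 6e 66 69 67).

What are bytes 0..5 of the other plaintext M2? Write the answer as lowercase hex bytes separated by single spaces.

d4 5b ea 7e cf ba

First, c1 ⊕ c2 = (M1 ⊕ K) ⊕ (M2 ⊕ K) = M1 ⊕ M2, so the key drops out. Then M2 = (M1 ⊕ M2) ⊕ M1 over the first 6 bytes.
byte 0: (81 ^ 36) ^ 63 = b7 ^ 63 = d4
byte 1: (77 ^ 43) ^ 6f = 34 ^ 6f = 5b
byte 2: (f4 ^ 70) ^ 6e = 84 ^ 6e = ea
byte 3: (04 ^ 1c) ^ 66 = 18 ^ 66 = 7e
byte 4: (dc ^ 7a) ^ 69 = a6 ^ 69 = cf
byte 5: (87 ^ 5a) ^ 67 = dd ^ 67 = ba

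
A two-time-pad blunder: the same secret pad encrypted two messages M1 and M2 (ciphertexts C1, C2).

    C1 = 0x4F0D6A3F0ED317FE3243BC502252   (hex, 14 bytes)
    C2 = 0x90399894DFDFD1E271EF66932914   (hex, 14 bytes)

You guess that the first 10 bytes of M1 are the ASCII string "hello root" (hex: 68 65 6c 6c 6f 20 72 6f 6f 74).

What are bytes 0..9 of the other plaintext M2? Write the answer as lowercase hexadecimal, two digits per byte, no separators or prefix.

First, C1 ⊕ C2 = (M1 ⊕ K) ⊕ (M2 ⊕ K) = M1 ⊕ M2, so the key drops out. Then M2 = (M1 ⊕ M2) ⊕ M1 over the first 10 bytes.
byte 0: (4f xor 90) xor 68 = df xor 68 = b7
byte 1: (0d xor 39) xor 65 = 34 xor 65 = 51
byte 2: (6a xor 98) xor 6c = f2 xor 6c = 9e
byte 3: (3f xor 94) xor 6c = ab xor 6c = c7
byte 4: (0e xor df) xor 6f = d1 xor 6f = be
byte 5: (d3 xor df) xor 20 = 0c xor 20 = 2c
byte 6: (17 xor d1) xor 72 = c6 xor 72 = b4
byte 7: (fe xor e2) xor 6f = 1c xor 6f = 73
byte 8: (32 xor 71) xor 6f = 43 xor 6f = 2c
byte 9: (43 xor ef) xor 74 = ac xor 74 = d8

b7519ec7be2cb4732cd8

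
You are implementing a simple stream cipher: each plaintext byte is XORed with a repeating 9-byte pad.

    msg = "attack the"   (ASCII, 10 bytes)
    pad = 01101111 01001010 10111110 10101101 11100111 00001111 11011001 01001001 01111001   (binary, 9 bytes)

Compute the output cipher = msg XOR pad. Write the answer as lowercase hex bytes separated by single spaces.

The 9-byte key repeats, so the effective keystream is 6f 4a be ad e7 0f d9 49 79 6f.
byte 0: 61 xor 6f = 0e
byte 1: 74 xor 4a = 3e
byte 2: 74 xor be = ca
byte 3: 61 xor ad = cc
byte 4: 63 xor e7 = 84
byte 5: 6b xor 0f = 64
byte 6: 20 xor d9 = f9
byte 7: 74 xor 49 = 3d
byte 8: 68 xor 79 = 11
byte 9: 65 xor 6f = 0a

0e 3e ca cc 84 64 f9 3d 11 0a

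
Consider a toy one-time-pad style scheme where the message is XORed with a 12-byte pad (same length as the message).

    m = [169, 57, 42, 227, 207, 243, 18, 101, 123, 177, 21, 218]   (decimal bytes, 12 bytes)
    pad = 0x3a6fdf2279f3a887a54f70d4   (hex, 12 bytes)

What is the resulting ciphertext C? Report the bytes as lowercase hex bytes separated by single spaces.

93 56 f5 c1 b6 00 ba e2 de fe 65 0e

XOR is its own inverse, so applying the key byte-wise gives the result directly.
a9 XOR 3a = 93
39 XOR 6f = 56
2a XOR df = f5
e3 XOR 22 = c1
cf XOR 79 = b6
f3 XOR f3 = 00
12 XOR a8 = ba
65 XOR 87 = e2
7b XOR a5 = de
b1 XOR 4f = fe
15 XOR 70 = 65
da XOR d4 = 0e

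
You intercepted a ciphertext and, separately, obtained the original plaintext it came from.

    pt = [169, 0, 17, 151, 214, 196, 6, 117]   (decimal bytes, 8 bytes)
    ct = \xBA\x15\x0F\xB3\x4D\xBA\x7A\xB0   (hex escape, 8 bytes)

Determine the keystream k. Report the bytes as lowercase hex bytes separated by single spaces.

Since ct = pt ⊕ k, XORing both sides with pt gives k = pt ⊕ ct.
a9 XOR ba = 13
00 XOR 15 = 15
11 XOR 0f = 1e
97 XOR b3 = 24
d6 XOR 4d = 9b
c4 XOR ba = 7e
06 XOR 7a = 7c
75 XOR b0 = c5

13 15 1e 24 9b 7e 7c c5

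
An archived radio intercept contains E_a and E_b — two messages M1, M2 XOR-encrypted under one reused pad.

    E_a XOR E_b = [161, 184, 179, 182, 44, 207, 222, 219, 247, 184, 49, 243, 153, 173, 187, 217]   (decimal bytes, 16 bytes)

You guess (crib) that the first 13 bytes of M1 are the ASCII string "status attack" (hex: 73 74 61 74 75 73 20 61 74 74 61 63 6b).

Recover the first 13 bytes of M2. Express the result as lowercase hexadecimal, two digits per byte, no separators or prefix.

Since E_a ⊕ E_b = M1 ⊕ M2, XORing with the guessed M1 bytes yields the corresponding M2 bytes: M2 = (E_a ⊕ E_b) ⊕ M1.
10100001 XOR 01110011 = 11010010
10111000 XOR 01110100 = 11001100
10110011 XOR 01100001 = 11010010
10110110 XOR 01110100 = 11000010
00101100 XOR 01110101 = 01011001
11001111 XOR 01110011 = 10111100
11011110 XOR 00100000 = 11111110
11011011 XOR 01100001 = 10111010
11110111 XOR 01110100 = 10000011
10111000 XOR 01110100 = 11001100
00110001 XOR 01100001 = 01010000
11110011 XOR 01100011 = 10010000
10011001 XOR 01101011 = 11110010

d2ccd2c259bcfeba83cc5090f2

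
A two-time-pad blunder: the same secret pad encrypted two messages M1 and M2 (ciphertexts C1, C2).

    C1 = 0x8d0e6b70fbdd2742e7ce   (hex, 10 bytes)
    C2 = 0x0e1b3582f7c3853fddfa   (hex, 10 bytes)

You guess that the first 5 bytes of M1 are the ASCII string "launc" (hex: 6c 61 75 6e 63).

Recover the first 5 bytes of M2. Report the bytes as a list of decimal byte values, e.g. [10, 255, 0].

[239, 116, 43, 156, 111]

First, C1 ⊕ C2 = (M1 ⊕ K) ⊕ (M2 ⊕ K) = M1 ⊕ M2, so the key drops out. Then M2 = (M1 ⊕ M2) ⊕ M1 over the first 5 bytes.
byte 0: (8d ⊕ 0e) ⊕ 6c = 83 ⊕ 6c = ef
byte 1: (0e ⊕ 1b) ⊕ 61 = 15 ⊕ 61 = 74
byte 2: (6b ⊕ 35) ⊕ 75 = 5e ⊕ 75 = 2b
byte 3: (70 ⊕ 82) ⊕ 6e = f2 ⊕ 6e = 9c
byte 4: (fb ⊕ f7) ⊕ 63 = 0c ⊕ 63 = 6f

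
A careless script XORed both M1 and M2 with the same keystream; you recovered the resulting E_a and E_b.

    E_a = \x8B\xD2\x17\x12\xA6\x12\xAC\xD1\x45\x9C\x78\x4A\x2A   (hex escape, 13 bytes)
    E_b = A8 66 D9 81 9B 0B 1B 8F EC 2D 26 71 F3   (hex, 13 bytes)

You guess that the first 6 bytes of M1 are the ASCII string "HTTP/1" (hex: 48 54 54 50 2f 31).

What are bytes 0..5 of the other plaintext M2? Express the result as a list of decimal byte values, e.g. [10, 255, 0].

First, E_a ⊕ E_b = (M1 ⊕ K) ⊕ (M2 ⊕ K) = M1 ⊕ M2, so the key drops out. Then M2 = (M1 ⊕ M2) ⊕ M1 over the first 6 bytes.
byte 0: (8b XOR a8) XOR 48 = 23 XOR 48 = 6b
byte 1: (d2 XOR 66) XOR 54 = b4 XOR 54 = e0
byte 2: (17 XOR d9) XOR 54 = ce XOR 54 = 9a
byte 3: (12 XOR 81) XOR 50 = 93 XOR 50 = c3
byte 4: (a6 XOR 9b) XOR 2f = 3d XOR 2f = 12
byte 5: (12 XOR 0b) XOR 31 = 19 XOR 31 = 28

[107, 224, 154, 195, 18, 40]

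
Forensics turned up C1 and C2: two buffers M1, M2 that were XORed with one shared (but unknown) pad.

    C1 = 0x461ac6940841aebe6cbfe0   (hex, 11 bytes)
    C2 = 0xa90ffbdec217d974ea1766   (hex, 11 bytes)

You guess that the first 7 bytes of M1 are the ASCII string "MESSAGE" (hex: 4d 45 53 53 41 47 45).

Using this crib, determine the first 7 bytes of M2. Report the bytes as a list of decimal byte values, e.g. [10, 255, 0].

[162, 80, 110, 25, 139, 17, 50]

First, C1 ⊕ C2 = (M1 ⊕ K) ⊕ (M2 ⊕ K) = M1 ⊕ M2, so the key drops out. Then M2 = (M1 ⊕ M2) ⊕ M1 over the first 7 bytes.
byte 0: (46 ^ a9) ^ 4d = ef ^ 4d = a2
byte 1: (1a ^ 0f) ^ 45 = 15 ^ 45 = 50
byte 2: (c6 ^ fb) ^ 53 = 3d ^ 53 = 6e
byte 3: (94 ^ de) ^ 53 = 4a ^ 53 = 19
byte 4: (08 ^ c2) ^ 41 = ca ^ 41 = 8b
byte 5: (41 ^ 17) ^ 47 = 56 ^ 47 = 11
byte 6: (ae ^ d9) ^ 45 = 77 ^ 45 = 32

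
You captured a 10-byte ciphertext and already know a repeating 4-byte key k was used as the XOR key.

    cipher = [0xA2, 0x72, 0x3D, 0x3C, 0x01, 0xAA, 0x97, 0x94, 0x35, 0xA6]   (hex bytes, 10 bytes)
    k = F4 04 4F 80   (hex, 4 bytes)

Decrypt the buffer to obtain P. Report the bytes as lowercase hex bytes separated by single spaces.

56 76 72 bc f5 ae d8 14 c1 a2

The 4-byte key repeats, so the effective keystream is f4 04 4f 80 f4 04 4f 80 f4 04.
byte 0: 10100010 ^ 11110100 = 01010110
byte 1: 01110010 ^ 00000100 = 01110110
byte 2: 00111101 ^ 01001111 = 01110010
byte 3: 00111100 ^ 10000000 = 10111100
byte 4: 00000001 ^ 11110100 = 11110101
byte 5: 10101010 ^ 00000100 = 10101110
byte 6: 10010111 ^ 01001111 = 11011000
byte 7: 10010100 ^ 10000000 = 00010100
byte 8: 00110101 ^ 11110100 = 11000001
byte 9: 10100110 ^ 00000100 = 10100010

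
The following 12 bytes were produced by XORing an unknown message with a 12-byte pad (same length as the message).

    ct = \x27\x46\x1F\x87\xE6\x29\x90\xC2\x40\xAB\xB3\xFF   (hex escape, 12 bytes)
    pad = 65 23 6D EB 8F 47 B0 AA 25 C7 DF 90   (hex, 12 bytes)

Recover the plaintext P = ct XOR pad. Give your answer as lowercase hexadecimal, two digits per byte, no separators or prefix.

4265726c696e2068656c6c6f

XOR is its own inverse, so applying the key byte-wise gives the result directly.
byte 0:  39 xor 101 =  66
byte 1:  70 xor  35 = 101
byte 2:  31 xor 109 = 114
byte 3: 135 xor 235 = 108
byte 4: 230 xor 143 = 105
byte 5:  41 xor  71 = 110
byte 6: 144 xor 176 =  32
byte 7: 194 xor 170 = 104
byte 8:  64 xor  37 = 101
byte 9: 171 xor 199 = 108
byte 10: 179 xor 223 = 108
byte 11: 255 xor 144 = 111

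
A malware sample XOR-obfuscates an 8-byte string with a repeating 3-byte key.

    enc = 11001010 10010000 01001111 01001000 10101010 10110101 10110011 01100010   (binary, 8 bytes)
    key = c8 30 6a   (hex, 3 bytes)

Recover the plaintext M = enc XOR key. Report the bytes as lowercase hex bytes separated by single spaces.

The 3-byte key repeats, so the effective keystream is c8 30 6a c8 30 6a c8 30.
byte 0: 11001010 XOR 11001000 = 00000010
byte 1: 10010000 XOR 00110000 = 10100000
byte 2: 01001111 XOR 01101010 = 00100101
byte 3: 01001000 XOR 11001000 = 10000000
byte 4: 10101010 XOR 00110000 = 10011010
byte 5: 10110101 XOR 01101010 = 11011111
byte 6: 10110011 XOR 11001000 = 01111011
byte 7: 01100010 XOR 00110000 = 01010010

02 a0 25 80 9a df 7b 52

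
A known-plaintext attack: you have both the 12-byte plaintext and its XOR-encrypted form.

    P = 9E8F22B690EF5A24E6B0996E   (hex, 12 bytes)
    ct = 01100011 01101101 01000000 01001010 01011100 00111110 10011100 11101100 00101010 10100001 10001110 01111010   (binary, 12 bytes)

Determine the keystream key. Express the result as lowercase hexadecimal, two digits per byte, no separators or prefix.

Since ct = P ⊕ key, XORing both sides with P gives key = P ⊕ ct.
10011110 XOR 01100011 = 11111101
10001111 XOR 01101101 = 11100010
00100010 XOR 01000000 = 01100010
10110110 XOR 01001010 = 11111100
10010000 XOR 01011100 = 11001100
11101111 XOR 00111110 = 11010001
01011010 XOR 10011100 = 11000110
00100100 XOR 11101100 = 11001000
11100110 XOR 00101010 = 11001100
10110000 XOR 10100001 = 00010001
10011001 XOR 10001110 = 00010111
01101110 XOR 01111010 = 00010100

fde262fcccd1c6c8cc111714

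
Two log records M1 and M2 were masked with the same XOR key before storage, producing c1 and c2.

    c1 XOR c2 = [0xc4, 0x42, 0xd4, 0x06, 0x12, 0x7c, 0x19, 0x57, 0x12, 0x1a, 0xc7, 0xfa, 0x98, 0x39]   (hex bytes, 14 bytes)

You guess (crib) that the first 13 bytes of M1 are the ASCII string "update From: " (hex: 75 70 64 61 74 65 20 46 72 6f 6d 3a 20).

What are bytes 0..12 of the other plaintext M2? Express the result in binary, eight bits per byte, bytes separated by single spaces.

10110001 00110010 10110000 01100111 01100110 00011001 00111001 00010001 01100000 01110101 10101010 11000000 10111000

Since c1 ⊕ c2 = M1 ⊕ M2, XORing with the guessed M1 bytes yields the corresponding M2 bytes: M2 = (c1 ⊕ c2) ⊕ M1.
c4 XOR 75 = b1
42 XOR 70 = 32
d4 XOR 64 = b0
06 XOR 61 = 67
12 XOR 74 = 66
7c XOR 65 = 19
19 XOR 20 = 39
57 XOR 46 = 11
12 XOR 72 = 60
1a XOR 6f = 75
c7 XOR 6d = aa
fa XOR 3a = c0
98 XOR 20 = b8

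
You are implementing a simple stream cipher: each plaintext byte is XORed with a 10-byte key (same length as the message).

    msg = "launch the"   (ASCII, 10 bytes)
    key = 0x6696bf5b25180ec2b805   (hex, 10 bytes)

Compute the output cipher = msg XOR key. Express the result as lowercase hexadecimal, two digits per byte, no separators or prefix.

6c ⊕ 66 = 0a
61 ⊕ 96 = f7
75 ⊕ bf = ca
6e ⊕ 5b = 35
63 ⊕ 25 = 46
68 ⊕ 18 = 70
20 ⊕ 0e = 2e
74 ⊕ c2 = b6
68 ⊕ b8 = d0
65 ⊕ 05 = 60

0af7ca3546702eb6d060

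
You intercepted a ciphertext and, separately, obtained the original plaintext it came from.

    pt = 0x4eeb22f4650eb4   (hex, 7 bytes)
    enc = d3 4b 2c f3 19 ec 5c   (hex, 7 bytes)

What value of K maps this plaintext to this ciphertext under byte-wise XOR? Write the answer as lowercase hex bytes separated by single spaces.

9d a0 0e 07 7c e2 e8

Since enc = pt ⊕ K, XORing both sides with pt gives K = pt ⊕ enc.
4e ⊕ d3 = 9d
eb ⊕ 4b = a0
22 ⊕ 2c = 0e
f4 ⊕ f3 = 07
65 ⊕ 19 = 7c
0e ⊕ ec = e2
b4 ⊕ 5c = e8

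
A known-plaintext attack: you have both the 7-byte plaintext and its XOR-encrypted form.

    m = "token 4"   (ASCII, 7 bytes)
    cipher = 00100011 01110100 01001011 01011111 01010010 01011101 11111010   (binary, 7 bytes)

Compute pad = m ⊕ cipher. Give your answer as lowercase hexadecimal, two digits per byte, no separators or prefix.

Since cipher = m ⊕ pad, XORing both sides with m gives pad = m ⊕ cipher.
74 ^ 23 = 57
6f ^ 74 = 1b
6b ^ 4b = 20
65 ^ 5f = 3a
6e ^ 52 = 3c
20 ^ 5d = 7d
34 ^ fa = ce

571b203a3c7dce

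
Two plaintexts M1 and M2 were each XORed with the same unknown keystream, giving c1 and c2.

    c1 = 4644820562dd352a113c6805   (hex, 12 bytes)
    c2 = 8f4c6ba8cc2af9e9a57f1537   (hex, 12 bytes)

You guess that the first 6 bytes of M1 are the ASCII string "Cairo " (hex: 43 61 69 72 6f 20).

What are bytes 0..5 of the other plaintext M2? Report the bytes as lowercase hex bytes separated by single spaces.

8a 69 80 df c1 d7

First, c1 ⊕ c2 = (M1 ⊕ K) ⊕ (M2 ⊕ K) = M1 ⊕ M2, so the key drops out. Then M2 = (M1 ⊕ M2) ⊕ M1 over the first 6 bytes.
byte 0: (46 xor 8f) xor 43 = c9 xor 43 = 8a
byte 1: (44 xor 4c) xor 61 = 08 xor 61 = 69
byte 2: (82 xor 6b) xor 69 = e9 xor 69 = 80
byte 3: (05 xor a8) xor 72 = ad xor 72 = df
byte 4: (62 xor cc) xor 6f = ae xor 6f = c1
byte 5: (dd xor 2a) xor 20 = f7 xor 20 = d7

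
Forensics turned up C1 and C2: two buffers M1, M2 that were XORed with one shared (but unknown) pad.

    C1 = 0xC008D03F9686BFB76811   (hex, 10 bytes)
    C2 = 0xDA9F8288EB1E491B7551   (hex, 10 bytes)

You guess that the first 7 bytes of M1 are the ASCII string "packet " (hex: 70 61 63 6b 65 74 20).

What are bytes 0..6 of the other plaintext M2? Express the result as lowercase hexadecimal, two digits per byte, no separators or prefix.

6af631dc18ecd6

First, C1 ⊕ C2 = (M1 ⊕ K) ⊕ (M2 ⊕ K) = M1 ⊕ M2, so the key drops out. Then M2 = (M1 ⊕ M2) ⊕ M1 over the first 7 bytes.
byte 0: (c0 ⊕ da) ⊕ 70 = 1a ⊕ 70 = 6a
byte 1: (08 ⊕ 9f) ⊕ 61 = 97 ⊕ 61 = f6
byte 2: (d0 ⊕ 82) ⊕ 63 = 52 ⊕ 63 = 31
byte 3: (3f ⊕ 88) ⊕ 6b = b7 ⊕ 6b = dc
byte 4: (96 ⊕ eb) ⊕ 65 = 7d ⊕ 65 = 18
byte 5: (86 ⊕ 1e) ⊕ 74 = 98 ⊕ 74 = ec
byte 6: (bf ⊕ 49) ⊕ 20 = f6 ⊕ 20 = d6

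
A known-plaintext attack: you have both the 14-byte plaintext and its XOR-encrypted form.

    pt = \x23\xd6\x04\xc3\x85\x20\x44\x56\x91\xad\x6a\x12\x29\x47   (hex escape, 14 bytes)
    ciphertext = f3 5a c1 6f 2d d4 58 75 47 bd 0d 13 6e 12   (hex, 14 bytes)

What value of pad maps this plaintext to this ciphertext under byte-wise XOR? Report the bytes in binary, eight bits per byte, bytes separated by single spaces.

11010000 10001100 11000101 10101100 10101000 11110100 00011100 00100011 11010110 00010000 01100111 00000001 01000111 01010101

Since ciphertext = pt ⊕ pad, XORing both sides with pt gives pad = pt ⊕ ciphertext.
byte 0: 23 ⊕ f3 = d0
byte 1: d6 ⊕ 5a = 8c
byte 2: 04 ⊕ c1 = c5
byte 3: c3 ⊕ 6f = ac
byte 4: 85 ⊕ 2d = a8
byte 5: 20 ⊕ d4 = f4
byte 6: 44 ⊕ 58 = 1c
byte 7: 56 ⊕ 75 = 23
byte 8: 91 ⊕ 47 = d6
byte 9: ad ⊕ bd = 10
byte 10: 6a ⊕ 0d = 67
byte 11: 12 ⊕ 13 = 01
byte 12: 29 ⊕ 6e = 47
byte 13: 47 ⊕ 12 = 55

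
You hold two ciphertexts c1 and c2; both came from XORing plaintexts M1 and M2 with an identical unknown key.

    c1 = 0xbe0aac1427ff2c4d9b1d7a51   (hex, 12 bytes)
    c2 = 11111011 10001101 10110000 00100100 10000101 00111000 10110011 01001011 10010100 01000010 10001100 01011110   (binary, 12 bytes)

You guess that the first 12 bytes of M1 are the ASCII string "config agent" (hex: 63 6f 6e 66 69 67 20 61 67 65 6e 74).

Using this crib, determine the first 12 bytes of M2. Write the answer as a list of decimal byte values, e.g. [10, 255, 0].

[38, 232, 114, 86, 203, 160, 191, 103, 104, 58, 152, 123]

First, c1 ⊕ c2 = (M1 ⊕ K) ⊕ (M2 ⊕ K) = M1 ⊕ M2, so the key drops out. Then M2 = (M1 ⊕ M2) ⊕ M1 over the first 12 bytes.
byte 0: (be ⊕ fb) ⊕ 63 = 45 ⊕ 63 = 26
byte 1: (0a ⊕ 8d) ⊕ 6f = 87 ⊕ 6f = e8
byte 2: (ac ⊕ b0) ⊕ 6e = 1c ⊕ 6e = 72
byte 3: (14 ⊕ 24) ⊕ 66 = 30 ⊕ 66 = 56
byte 4: (27 ⊕ 85) ⊕ 69 = a2 ⊕ 69 = cb
byte 5: (ff ⊕ 38) ⊕ 67 = c7 ⊕ 67 = a0
byte 6: (2c ⊕ b3) ⊕ 20 = 9f ⊕ 20 = bf
byte 7: (4d ⊕ 4b) ⊕ 61 = 06 ⊕ 61 = 67
byte 8: (9b ⊕ 94) ⊕ 67 = 0f ⊕ 67 = 68
byte 9: (1d ⊕ 42) ⊕ 65 = 5f ⊕ 65 = 3a
byte 10: (7a ⊕ 8c) ⊕ 6e = f6 ⊕ 6e = 98
byte 11: (51 ⊕ 5e) ⊕ 74 = 0f ⊕ 74 = 7b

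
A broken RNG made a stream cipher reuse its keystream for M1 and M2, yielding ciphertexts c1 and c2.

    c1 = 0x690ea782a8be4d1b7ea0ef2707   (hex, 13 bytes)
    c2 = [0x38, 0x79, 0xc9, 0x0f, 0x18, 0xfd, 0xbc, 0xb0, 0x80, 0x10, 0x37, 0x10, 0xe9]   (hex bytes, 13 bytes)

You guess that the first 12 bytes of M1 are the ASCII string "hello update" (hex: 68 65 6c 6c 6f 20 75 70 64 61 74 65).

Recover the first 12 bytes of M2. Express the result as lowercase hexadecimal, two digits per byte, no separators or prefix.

First, c1 ⊕ c2 = (M1 ⊕ K) ⊕ (M2 ⊕ K) = M1 ⊕ M2, so the key drops out. Then M2 = (M1 ⊕ M2) ⊕ M1 over the first 12 bytes.
byte 0: (69 xor 38) xor 68 = 51 xor 68 = 39
byte 1: (0e xor 79) xor 65 = 77 xor 65 = 12
byte 2: (a7 xor c9) xor 6c = 6e xor 6c = 02
byte 3: (82 xor 0f) xor 6c = 8d xor 6c = e1
byte 4: (a8 xor 18) xor 6f = b0 xor 6f = df
byte 5: (be xor fd) xor 20 = 43 xor 20 = 63
byte 6: (4d xor bc) xor 75 = f1 xor 75 = 84
byte 7: (1b xor b0) xor 70 = ab xor 70 = db
byte 8: (7e xor 80) xor 64 = fe xor 64 = 9a
byte 9: (a0 xor 10) xor 61 = b0 xor 61 = d1
byte 10: (ef xor 37) xor 74 = d8 xor 74 = ac
byte 11: (27 xor 10) xor 65 = 37 xor 65 = 52

391202e1df6384db9ad1ac52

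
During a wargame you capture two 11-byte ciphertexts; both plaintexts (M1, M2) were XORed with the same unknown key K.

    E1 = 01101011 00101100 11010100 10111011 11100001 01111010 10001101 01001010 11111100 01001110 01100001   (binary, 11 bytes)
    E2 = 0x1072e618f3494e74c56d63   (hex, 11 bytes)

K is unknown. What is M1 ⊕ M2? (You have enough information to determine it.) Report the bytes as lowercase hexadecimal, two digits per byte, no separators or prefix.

E1 ⊕ E2 = (M1 ⊕ K) ⊕ (M2 ⊕ K) = M1 ⊕ M2 — the shared key cancels under XOR.
6b ⊕ 10 = 7b
2c ⊕ 72 = 5e
d4 ⊕ e6 = 32
bb ⊕ 18 = a3
e1 ⊕ f3 = 12
7a ⊕ 49 = 33
8d ⊕ 4e = c3
4a ⊕ 74 = 3e
fc ⊕ c5 = 39
4e ⊕ 6d = 23
61 ⊕ 63 = 02

7b5e32a31233c33e392302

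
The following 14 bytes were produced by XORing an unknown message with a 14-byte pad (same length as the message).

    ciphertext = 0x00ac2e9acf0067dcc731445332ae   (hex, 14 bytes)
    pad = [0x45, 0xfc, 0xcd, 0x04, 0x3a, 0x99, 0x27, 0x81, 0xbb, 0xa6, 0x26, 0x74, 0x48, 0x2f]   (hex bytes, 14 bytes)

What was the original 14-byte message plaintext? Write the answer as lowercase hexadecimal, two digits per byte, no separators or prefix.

XOR is its own inverse, so applying the key byte-wise gives the result directly.
byte 0: 00000000 ^ 01000101 = 01000101
byte 1: 10101100 ^ 11111100 = 01010000
byte 2: 00101110 ^ 11001101 = 11100011
byte 3: 10011010 ^ 00000100 = 10011110
byte 4: 11001111 ^ 00111010 = 11110101
byte 5: 00000000 ^ 10011001 = 10011001
byte 6: 01100111 ^ 00100111 = 01000000
byte 7: 11011100 ^ 10000001 = 01011101
byte 8: 11000111 ^ 10111011 = 01111100
byte 9: 00110001 ^ 10100110 = 10010111
byte 10: 01000100 ^ 00100110 = 01100010
byte 11: 01010011 ^ 01110100 = 00100111
byte 12: 00110010 ^ 01001000 = 01111010
byte 13: 10101110 ^ 00101111 = 10000001

4550e39ef599405d7c9762277a81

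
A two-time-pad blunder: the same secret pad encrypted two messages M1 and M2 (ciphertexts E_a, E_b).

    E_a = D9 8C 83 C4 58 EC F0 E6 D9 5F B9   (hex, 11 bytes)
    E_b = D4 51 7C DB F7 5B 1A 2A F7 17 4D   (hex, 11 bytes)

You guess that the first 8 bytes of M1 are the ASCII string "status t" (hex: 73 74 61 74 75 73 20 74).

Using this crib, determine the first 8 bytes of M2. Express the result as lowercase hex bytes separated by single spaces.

First, E_a ⊕ E_b = (M1 ⊕ K) ⊕ (M2 ⊕ K) = M1 ⊕ M2, so the key drops out. Then M2 = (M1 ⊕ M2) ⊕ M1 over the first 8 bytes.
byte 0: (d9 XOR d4) XOR 73 = 0d XOR 73 = 7e
byte 1: (8c XOR 51) XOR 74 = dd XOR 74 = a9
byte 2: (83 XOR 7c) XOR 61 = ff XOR 61 = 9e
byte 3: (c4 XOR db) XOR 74 = 1f XOR 74 = 6b
byte 4: (58 XOR f7) XOR 75 = af XOR 75 = da
byte 5: (ec XOR 5b) XOR 73 = b7 XOR 73 = c4
byte 6: (f0 XOR 1a) XOR 20 = ea XOR 20 = ca
byte 7: (e6 XOR 2a) XOR 74 = cc XOR 74 = b8

7e a9 9e 6b da c4 ca b8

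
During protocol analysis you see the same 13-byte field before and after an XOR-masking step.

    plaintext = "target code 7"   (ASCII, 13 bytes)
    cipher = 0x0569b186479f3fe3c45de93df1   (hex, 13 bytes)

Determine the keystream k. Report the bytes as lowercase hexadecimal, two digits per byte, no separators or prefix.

Since cipher = plaintext ⊕ k, XORing both sides with plaintext gives k = plaintext ⊕ cipher.
byte 0: 74 xor 05 = 71
byte 1: 61 xor 69 = 08
byte 2: 72 xor b1 = c3
byte 3: 67 xor 86 = e1
byte 4: 65 xor 47 = 22
byte 5: 74 xor 9f = eb
byte 6: 20 xor 3f = 1f
byte 7: 63 xor e3 = 80
byte 8: 6f xor c4 = ab
byte 9: 64 xor 5d = 39
byte 10: 65 xor e9 = 8c
byte 11: 20 xor 3d = 1d
byte 12: 37 xor f1 = c6

7108c3e122eb1f80ab398c1dc6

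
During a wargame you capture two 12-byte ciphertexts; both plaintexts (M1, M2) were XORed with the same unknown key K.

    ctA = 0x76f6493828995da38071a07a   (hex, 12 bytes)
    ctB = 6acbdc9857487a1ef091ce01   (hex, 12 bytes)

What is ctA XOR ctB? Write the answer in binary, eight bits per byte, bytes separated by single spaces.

00011100 00111101 10010101 10100000 01111111 11010001 00100111 10111101 01110000 11100000 01101110 01111011

ctA ⊕ ctB = (M1 ⊕ K) ⊕ (M2 ⊕ K) = M1 ⊕ M2 — the shared key cancels under XOR.
76 xor 6a = 1c
f6 xor cb = 3d
49 xor dc = 95
38 xor 98 = a0
28 xor 57 = 7f
99 xor 48 = d1
5d xor 7a = 27
a3 xor 1e = bd
80 xor f0 = 70
71 xor 91 = e0
a0 xor ce = 6e
7a xor 01 = 7b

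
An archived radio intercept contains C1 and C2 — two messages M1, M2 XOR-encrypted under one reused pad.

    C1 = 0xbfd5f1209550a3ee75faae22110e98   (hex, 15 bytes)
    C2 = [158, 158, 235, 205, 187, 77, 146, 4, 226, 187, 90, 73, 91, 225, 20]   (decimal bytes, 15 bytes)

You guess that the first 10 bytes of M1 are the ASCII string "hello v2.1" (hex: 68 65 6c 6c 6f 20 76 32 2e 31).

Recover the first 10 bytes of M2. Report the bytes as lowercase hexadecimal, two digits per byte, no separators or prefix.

First, C1 ⊕ C2 = (M1 ⊕ K) ⊕ (M2 ⊕ K) = M1 ⊕ M2, so the key drops out. Then M2 = (M1 ⊕ M2) ⊕ M1 over the first 10 bytes.
byte 0: (bf XOR 9e) XOR 68 = 21 XOR 68 = 49
byte 1: (d5 XOR 9e) XOR 65 = 4b XOR 65 = 2e
byte 2: (f1 XOR eb) XOR 6c = 1a XOR 6c = 76
byte 3: (20 XOR cd) XOR 6c = ed XOR 6c = 81
byte 4: (95 XOR bb) XOR 6f = 2e XOR 6f = 41
byte 5: (50 XOR 4d) XOR 20 = 1d XOR 20 = 3d
byte 6: (a3 XOR 92) XOR 76 = 31 XOR 76 = 47
byte 7: (ee XOR 04) XOR 32 = ea XOR 32 = d8
byte 8: (75 XOR e2) XOR 2e = 97 XOR 2e = b9
byte 9: (fa XOR bb) XOR 31 = 41 XOR 31 = 70

492e7681413d47d8b970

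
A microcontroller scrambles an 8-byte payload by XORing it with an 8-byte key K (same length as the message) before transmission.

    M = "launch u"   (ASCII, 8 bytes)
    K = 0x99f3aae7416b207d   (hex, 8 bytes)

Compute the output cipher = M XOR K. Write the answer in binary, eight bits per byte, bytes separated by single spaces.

11110101 10010010 11011111 10001001 00100010 00000011 00000000 00001000

01101100 xor 10011001 = 11110101
01100001 xor 11110011 = 10010010
01110101 xor 10101010 = 11011111
01101110 xor 11100111 = 10001001
01100011 xor 01000001 = 00100010
01101000 xor 01101011 = 00000011
00100000 xor 00100000 = 00000000
01110101 xor 01111101 = 00001000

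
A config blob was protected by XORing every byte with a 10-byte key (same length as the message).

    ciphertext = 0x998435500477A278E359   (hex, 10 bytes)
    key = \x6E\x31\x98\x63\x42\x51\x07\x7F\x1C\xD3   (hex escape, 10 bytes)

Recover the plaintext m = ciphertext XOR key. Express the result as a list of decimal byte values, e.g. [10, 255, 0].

byte 0: 10011001 XOR 01101110 = 11110111
byte 1: 10000100 XOR 00110001 = 10110101
byte 2: 00110101 XOR 10011000 = 10101101
byte 3: 01010000 XOR 01100011 = 00110011
byte 4: 00000100 XOR 01000010 = 01000110
byte 5: 01110111 XOR 01010001 = 00100110
byte 6: 10100010 XOR 00000111 = 10100101
byte 7: 01111000 XOR 01111111 = 00000111
byte 8: 11100011 XOR 00011100 = 11111111
byte 9: 01011001 XOR 11010011 = 10001010

[247, 181, 173, 51, 70, 38, 165, 7, 255, 138]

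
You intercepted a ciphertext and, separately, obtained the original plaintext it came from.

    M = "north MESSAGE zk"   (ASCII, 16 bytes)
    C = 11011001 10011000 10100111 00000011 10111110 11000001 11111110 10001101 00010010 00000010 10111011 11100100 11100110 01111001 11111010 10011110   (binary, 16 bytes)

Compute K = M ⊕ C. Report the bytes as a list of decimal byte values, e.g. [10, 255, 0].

[183, 247, 213, 119, 214, 225, 179, 200, 65, 81, 250, 163, 163, 89, 128, 245]

Since C = M ⊕ K, XORing both sides with M gives K = M ⊕ C.
110 ⊕ 217 = 183
111 ⊕ 152 = 247
114 ⊕ 167 = 213
116 ⊕   3 = 119
104 ⊕ 190 = 214
 32 ⊕ 193 = 225
 77 ⊕ 254 = 179
 69 ⊕ 141 = 200
 83 ⊕  18 =  65
 83 ⊕   2 =  81
 65 ⊕ 187 = 250
 71 ⊕ 228 = 163
 69 ⊕ 230 = 163
 32 ⊕ 121 =  89
122 ⊕ 250 = 128
107 ⊕ 158 = 245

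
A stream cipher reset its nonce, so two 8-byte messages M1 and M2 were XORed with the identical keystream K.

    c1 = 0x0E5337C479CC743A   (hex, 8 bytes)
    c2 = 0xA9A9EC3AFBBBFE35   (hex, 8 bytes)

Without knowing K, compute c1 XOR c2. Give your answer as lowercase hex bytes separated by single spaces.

a7 fa db fe 82 77 8a 0f

c1 ⊕ c2 = (M1 ⊕ K) ⊕ (M2 ⊕ K) = M1 ⊕ M2 — the shared key cancels under XOR.
byte 0: 0e ^ a9 = a7
byte 1: 53 ^ a9 = fa
byte 2: 37 ^ ec = db
byte 3: c4 ^ 3a = fe
byte 4: 79 ^ fb = 82
byte 5: cc ^ bb = 77
byte 6: 74 ^ fe = 8a
byte 7: 3a ^ 35 = 0f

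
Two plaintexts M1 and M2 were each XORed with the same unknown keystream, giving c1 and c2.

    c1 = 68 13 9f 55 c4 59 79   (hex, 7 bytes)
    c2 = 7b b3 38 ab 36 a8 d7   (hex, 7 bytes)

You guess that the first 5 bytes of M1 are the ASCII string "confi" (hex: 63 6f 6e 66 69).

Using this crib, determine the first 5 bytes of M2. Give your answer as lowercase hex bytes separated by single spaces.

First, c1 ⊕ c2 = (M1 ⊕ K) ⊕ (M2 ⊕ K) = M1 ⊕ M2, so the key drops out. Then M2 = (M1 ⊕ M2) ⊕ M1 over the first 5 bytes.
byte 0: (68 ^ 7b) ^ 63 = 13 ^ 63 = 70
byte 1: (13 ^ b3) ^ 6f = a0 ^ 6f = cf
byte 2: (9f ^ 38) ^ 6e = a7 ^ 6e = c9
byte 3: (55 ^ ab) ^ 66 = fe ^ 66 = 98
byte 4: (c4 ^ 36) ^ 69 = f2 ^ 69 = 9b

70 cf c9 98 9b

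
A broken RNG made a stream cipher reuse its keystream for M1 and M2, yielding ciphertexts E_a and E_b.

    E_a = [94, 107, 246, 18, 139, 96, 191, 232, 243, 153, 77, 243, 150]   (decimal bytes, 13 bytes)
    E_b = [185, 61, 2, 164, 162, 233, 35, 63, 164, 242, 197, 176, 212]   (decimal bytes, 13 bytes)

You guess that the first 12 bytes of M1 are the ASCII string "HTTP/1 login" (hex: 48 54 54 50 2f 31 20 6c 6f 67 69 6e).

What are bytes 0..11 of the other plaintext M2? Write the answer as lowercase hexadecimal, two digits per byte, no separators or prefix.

First, E_a ⊕ E_b = (M1 ⊕ K) ⊕ (M2 ⊕ K) = M1 ⊕ M2, so the key drops out. Then M2 = (M1 ⊕ M2) ⊕ M1 over the first 12 bytes.
byte 0: (5e ^ b9) ^ 48 = e7 ^ 48 = af
byte 1: (6b ^ 3d) ^ 54 = 56 ^ 54 = 02
byte 2: (f6 ^ 02) ^ 54 = f4 ^ 54 = a0
byte 3: (12 ^ a4) ^ 50 = b6 ^ 50 = e6
byte 4: (8b ^ a2) ^ 2f = 29 ^ 2f = 06
byte 5: (60 ^ e9) ^ 31 = 89 ^ 31 = b8
byte 6: (bf ^ 23) ^ 20 = 9c ^ 20 = bc
byte 7: (e8 ^ 3f) ^ 6c = d7 ^ 6c = bb
byte 8: (f3 ^ a4) ^ 6f = 57 ^ 6f = 38
byte 9: (99 ^ f2) ^ 67 = 6b ^ 67 = 0c
byte 10: (4d ^ c5) ^ 69 = 88 ^ 69 = e1
byte 11: (f3 ^ b0) ^ 6e = 43 ^ 6e = 2d

af02a0e606b8bcbb380ce12d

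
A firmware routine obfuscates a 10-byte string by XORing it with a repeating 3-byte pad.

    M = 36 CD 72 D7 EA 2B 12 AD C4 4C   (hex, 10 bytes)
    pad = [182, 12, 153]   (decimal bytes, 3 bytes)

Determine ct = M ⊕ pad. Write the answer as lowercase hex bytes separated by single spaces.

The 3-byte key repeats, so the effective keystream is b6 0c 99 b6 0c 99 b6 0c 99 b6.
byte 0: 00110110 ⊕ 10110110 = 10000000
byte 1: 11001101 ⊕ 00001100 = 11000001
byte 2: 01110010 ⊕ 10011001 = 11101011
byte 3: 11010111 ⊕ 10110110 = 01100001
byte 4: 11101010 ⊕ 00001100 = 11100110
byte 5: 00101011 ⊕ 10011001 = 10110010
byte 6: 00010010 ⊕ 10110110 = 10100100
byte 7: 10101101 ⊕ 00001100 = 10100001
byte 8: 11000100 ⊕ 10011001 = 01011101
byte 9: 01001100 ⊕ 10110110 = 11111010

80 c1 eb 61 e6 b2 a4 a1 5d fa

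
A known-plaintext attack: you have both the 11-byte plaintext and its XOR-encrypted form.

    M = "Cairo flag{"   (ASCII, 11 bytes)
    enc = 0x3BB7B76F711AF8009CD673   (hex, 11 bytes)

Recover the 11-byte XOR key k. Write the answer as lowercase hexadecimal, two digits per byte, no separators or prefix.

78d6de1d1e3a9e6cfdb108

Since enc = M ⊕ k, XORing both sides with M gives k = M ⊕ enc.
byte 0: 43 ⊕ 3b = 78
byte 1: 61 ⊕ b7 = d6
byte 2: 69 ⊕ b7 = de
byte 3: 72 ⊕ 6f = 1d
byte 4: 6f ⊕ 71 = 1e
byte 5: 20 ⊕ 1a = 3a
byte 6: 66 ⊕ f8 = 9e
byte 7: 6c ⊕ 00 = 6c
byte 8: 61 ⊕ 9c = fd
byte 9: 67 ⊕ d6 = b1
byte 10: 7b ⊕ 73 = 08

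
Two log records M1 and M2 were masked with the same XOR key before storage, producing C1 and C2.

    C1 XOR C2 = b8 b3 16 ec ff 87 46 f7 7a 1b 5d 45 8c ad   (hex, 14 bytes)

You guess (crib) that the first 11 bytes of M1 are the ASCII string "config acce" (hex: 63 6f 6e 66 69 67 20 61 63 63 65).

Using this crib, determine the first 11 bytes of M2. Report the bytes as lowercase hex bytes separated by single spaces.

Since C1 ⊕ C2 = M1 ⊕ M2, XORing with the guessed M1 bytes yields the corresponding M2 bytes: M2 = (C1 ⊕ C2) ⊕ M1.
184 xor  99 = 219
179 xor 111 = 220
 22 xor 110 = 120
236 xor 102 = 138
255 xor 105 = 150
135 xor 103 = 224
 70 xor  32 = 102
247 xor  97 = 150
122 xor  99 =  25
 27 xor  99 = 120
 93 xor 101 =  56

db dc 78 8a 96 e0 66 96 19 78 38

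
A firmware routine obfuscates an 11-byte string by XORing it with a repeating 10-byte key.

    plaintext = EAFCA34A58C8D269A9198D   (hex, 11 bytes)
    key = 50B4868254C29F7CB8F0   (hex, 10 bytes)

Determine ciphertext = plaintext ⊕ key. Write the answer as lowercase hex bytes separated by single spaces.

The 10-byte key repeats, so the effective keystream is 50 b4 86 82 54 c2 9f 7c b8 f0 50.
byte 0: ea ⊕ 50 = ba
byte 1: fc ⊕ b4 = 48
byte 2: a3 ⊕ 86 = 25
byte 3: 4a ⊕ 82 = c8
byte 4: 58 ⊕ 54 = 0c
byte 5: c8 ⊕ c2 = 0a
byte 6: d2 ⊕ 9f = 4d
byte 7: 69 ⊕ 7c = 15
byte 8: a9 ⊕ b8 = 11
byte 9: 19 ⊕ f0 = e9
byte 10: 8d ⊕ 50 = dd

ba 48 25 c8 0c 0a 4d 15 11 e9 dd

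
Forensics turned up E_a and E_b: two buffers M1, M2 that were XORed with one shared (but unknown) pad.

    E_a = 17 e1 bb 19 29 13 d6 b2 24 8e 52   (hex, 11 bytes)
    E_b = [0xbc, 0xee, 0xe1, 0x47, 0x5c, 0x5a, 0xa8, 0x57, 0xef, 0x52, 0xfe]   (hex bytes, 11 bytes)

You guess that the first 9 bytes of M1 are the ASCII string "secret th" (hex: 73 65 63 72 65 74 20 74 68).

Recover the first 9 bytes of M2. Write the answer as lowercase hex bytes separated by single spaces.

First, E_a ⊕ E_b = (M1 ⊕ K) ⊕ (M2 ⊕ K) = M1 ⊕ M2, so the key drops out. Then M2 = (M1 ⊕ M2) ⊕ M1 over the first 9 bytes.
byte 0: (17 ⊕ bc) ⊕ 73 = ab ⊕ 73 = d8
byte 1: (e1 ⊕ ee) ⊕ 65 = 0f ⊕ 65 = 6a
byte 2: (bb ⊕ e1) ⊕ 63 = 5a ⊕ 63 = 39
byte 3: (19 ⊕ 47) ⊕ 72 = 5e ⊕ 72 = 2c
byte 4: (29 ⊕ 5c) ⊕ 65 = 75 ⊕ 65 = 10
byte 5: (13 ⊕ 5a) ⊕ 74 = 49 ⊕ 74 = 3d
byte 6: (d6 ⊕ a8) ⊕ 20 = 7e ⊕ 20 = 5e
byte 7: (b2 ⊕ 57) ⊕ 74 = e5 ⊕ 74 = 91
byte 8: (24 ⊕ ef) ⊕ 68 = cb ⊕ 68 = a3

d8 6a 39 2c 10 3d 5e 91 a3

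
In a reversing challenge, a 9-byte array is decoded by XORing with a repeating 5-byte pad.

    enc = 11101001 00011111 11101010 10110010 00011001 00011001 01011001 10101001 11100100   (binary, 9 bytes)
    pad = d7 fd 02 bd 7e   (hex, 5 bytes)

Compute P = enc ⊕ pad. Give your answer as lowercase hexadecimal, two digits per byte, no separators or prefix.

3ee2e80f67cea4ab59

The 5-byte key repeats, so the effective keystream is d7 fd 02 bd 7e d7 fd 02 bd.
byte 0: 233 XOR 215 =  62
byte 1:  31 XOR 253 = 226
byte 2: 234 XOR   2 = 232
byte 3: 178 XOR 189 =  15
byte 4:  25 XOR 126 = 103
byte 5:  25 XOR 215 = 206
byte 6:  89 XOR 253 = 164
byte 7: 169 XOR   2 = 171
byte 8: 228 XOR 189 =  89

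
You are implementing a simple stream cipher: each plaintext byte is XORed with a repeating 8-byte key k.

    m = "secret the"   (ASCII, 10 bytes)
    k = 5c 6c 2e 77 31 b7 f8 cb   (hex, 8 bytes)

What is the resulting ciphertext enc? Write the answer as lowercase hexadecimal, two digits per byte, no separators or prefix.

The 8-byte key repeats, so the effective keystream is 5c 6c 2e 77 31 b7 f8 cb 5c 6c.
byte 0: 73 XOR 5c = 2f
byte 1: 65 XOR 6c = 09
byte 2: 63 XOR 2e = 4d
byte 3: 72 XOR 77 = 05
byte 4: 65 XOR 31 = 54
byte 5: 74 XOR b7 = c3
byte 6: 20 XOR f8 = d8
byte 7: 74 XOR cb = bf
byte 8: 68 XOR 5c = 34
byte 9: 65 XOR 6c = 09

2f094d0554c3d8bf3409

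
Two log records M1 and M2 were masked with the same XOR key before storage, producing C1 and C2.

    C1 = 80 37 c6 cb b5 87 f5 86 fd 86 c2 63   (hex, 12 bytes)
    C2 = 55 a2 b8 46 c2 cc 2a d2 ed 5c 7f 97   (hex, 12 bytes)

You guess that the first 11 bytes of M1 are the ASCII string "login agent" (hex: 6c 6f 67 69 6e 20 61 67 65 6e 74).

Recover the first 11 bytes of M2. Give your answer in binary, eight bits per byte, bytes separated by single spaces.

10111001 11111010 00011001 11100100 00011001 01101011 10111110 00110011 01110101 10110100 11001001

First, C1 ⊕ C2 = (M1 ⊕ K) ⊕ (M2 ⊕ K) = M1 ⊕ M2, so the key drops out. Then M2 = (M1 ⊕ M2) ⊕ M1 over the first 11 bytes.
byte 0: (80 ^ 55) ^ 6c = d5 ^ 6c = b9
byte 1: (37 ^ a2) ^ 6f = 95 ^ 6f = fa
byte 2: (c6 ^ b8) ^ 67 = 7e ^ 67 = 19
byte 3: (cb ^ 46) ^ 69 = 8d ^ 69 = e4
byte 4: (b5 ^ c2) ^ 6e = 77 ^ 6e = 19
byte 5: (87 ^ cc) ^ 20 = 4b ^ 20 = 6b
byte 6: (f5 ^ 2a) ^ 61 = df ^ 61 = be
byte 7: (86 ^ d2) ^ 67 = 54 ^ 67 = 33
byte 8: (fd ^ ed) ^ 65 = 10 ^ 65 = 75
byte 9: (86 ^ 5c) ^ 6e = da ^ 6e = b4
byte 10: (c2 ^ 7f) ^ 74 = bd ^ 74 = c9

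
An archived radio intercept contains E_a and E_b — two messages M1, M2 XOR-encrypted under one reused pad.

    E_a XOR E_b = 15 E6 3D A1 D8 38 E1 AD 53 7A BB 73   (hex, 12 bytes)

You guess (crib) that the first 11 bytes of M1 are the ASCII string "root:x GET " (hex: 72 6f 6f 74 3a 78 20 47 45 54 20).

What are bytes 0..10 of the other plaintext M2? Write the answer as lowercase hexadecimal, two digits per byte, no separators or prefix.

Since E_a ⊕ E_b = M1 ⊕ M2, XORing with the guessed M1 bytes yields the corresponding M2 bytes: M2 = (E_a ⊕ E_b) ⊕ M1.
byte 0: 15 XOR 72 = 67
byte 1: e6 XOR 6f = 89
byte 2: 3d XOR 6f = 52
byte 3: a1 XOR 74 = d5
byte 4: d8 XOR 3a = e2
byte 5: 38 XOR 78 = 40
byte 6: e1 XOR 20 = c1
byte 7: ad XOR 47 = ea
byte 8: 53 XOR 45 = 16
byte 9: 7a XOR 54 = 2e
byte 10: bb XOR 20 = 9b

678952d5e240c1ea162e9b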